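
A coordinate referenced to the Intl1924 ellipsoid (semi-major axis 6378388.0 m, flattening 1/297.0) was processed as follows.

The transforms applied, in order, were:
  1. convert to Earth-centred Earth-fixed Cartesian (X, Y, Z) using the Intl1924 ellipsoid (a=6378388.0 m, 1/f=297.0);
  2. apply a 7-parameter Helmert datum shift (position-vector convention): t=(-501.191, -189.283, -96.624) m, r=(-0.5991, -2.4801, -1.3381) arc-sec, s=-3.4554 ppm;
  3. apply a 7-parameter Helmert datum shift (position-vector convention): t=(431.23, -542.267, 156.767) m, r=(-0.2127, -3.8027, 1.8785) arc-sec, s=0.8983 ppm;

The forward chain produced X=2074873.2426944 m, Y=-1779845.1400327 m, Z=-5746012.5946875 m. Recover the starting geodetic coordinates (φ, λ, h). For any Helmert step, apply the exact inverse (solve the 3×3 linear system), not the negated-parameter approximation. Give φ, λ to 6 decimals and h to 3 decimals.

φ=-64.711886°, λ=-40.612877°, h=2175.481 m

start: X=2074873.2427, Y=-1779845.1400, Z=-5746012.5947 m
→ Helmert⁻¹: X=2074318.0075, Y=-1779314.2405, Z=-5746204.2769
→ Helmert⁻¹: X=2074768.8184, Y=-1779100.9556, Z=-5746157.6222
→ geod (Bowring, a=6378388.000): φ=-64.71188600°, λ=-40.61287700°, h=2175.4810 m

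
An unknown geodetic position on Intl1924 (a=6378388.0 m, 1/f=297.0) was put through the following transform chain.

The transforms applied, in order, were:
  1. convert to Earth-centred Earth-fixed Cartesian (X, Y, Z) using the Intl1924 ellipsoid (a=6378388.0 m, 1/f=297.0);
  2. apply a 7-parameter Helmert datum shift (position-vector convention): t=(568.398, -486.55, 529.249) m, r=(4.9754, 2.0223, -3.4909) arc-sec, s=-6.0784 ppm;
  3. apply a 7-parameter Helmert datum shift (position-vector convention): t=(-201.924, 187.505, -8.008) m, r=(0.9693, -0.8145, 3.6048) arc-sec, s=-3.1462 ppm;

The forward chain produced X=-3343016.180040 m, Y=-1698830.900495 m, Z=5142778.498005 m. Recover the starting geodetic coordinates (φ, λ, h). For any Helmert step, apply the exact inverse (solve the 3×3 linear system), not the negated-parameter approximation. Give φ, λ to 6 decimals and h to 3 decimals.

start: X=-3343016.1800, Y=-1698830.9005, Z=5142778.4980 m
→ Helmert⁻¹: X=-3342834.1569, Y=-1698941.1620, Z=5142823.8703
→ Helmert⁻¹: X=-3343444.5507, Y=-1698397.4813, Z=5142334.0658
→ geod (Bowring, a=6378388.000): φ=54.08208500°, λ=-153.07041600°, h=149.8940 m

φ=54.082085°, λ=-153.070416°, h=149.894 m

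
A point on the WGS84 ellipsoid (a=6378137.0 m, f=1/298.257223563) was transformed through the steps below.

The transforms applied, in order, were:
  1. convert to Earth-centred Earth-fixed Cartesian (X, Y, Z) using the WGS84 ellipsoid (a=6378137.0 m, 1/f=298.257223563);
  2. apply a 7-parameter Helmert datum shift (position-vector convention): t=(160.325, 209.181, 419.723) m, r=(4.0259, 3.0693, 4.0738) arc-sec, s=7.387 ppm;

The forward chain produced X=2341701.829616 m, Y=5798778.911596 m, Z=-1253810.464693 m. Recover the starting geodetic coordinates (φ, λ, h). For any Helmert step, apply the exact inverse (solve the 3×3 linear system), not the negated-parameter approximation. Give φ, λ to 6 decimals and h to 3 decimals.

φ=-11.416181°, λ=68.009098°, h=681.211 m

start: X=2341701.8296, Y=5798778.9116, Z=-1253810.4647 m
→ Helmert⁻¹: X=2341657.3937, Y=5798456.1668, Z=-1254299.2529
→ geod (Bowring, a=6378137.000): φ=-11.41618100°, λ=68.00909800°, h=681.2110 m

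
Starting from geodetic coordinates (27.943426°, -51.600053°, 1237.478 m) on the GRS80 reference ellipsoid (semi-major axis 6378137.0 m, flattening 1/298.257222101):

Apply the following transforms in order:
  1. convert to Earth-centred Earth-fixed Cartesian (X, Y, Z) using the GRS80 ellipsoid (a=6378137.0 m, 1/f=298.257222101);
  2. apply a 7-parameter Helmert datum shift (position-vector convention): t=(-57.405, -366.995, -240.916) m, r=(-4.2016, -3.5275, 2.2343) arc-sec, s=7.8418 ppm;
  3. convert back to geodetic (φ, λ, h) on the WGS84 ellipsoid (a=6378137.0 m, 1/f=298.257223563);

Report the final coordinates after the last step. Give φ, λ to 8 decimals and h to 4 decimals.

φ=27.94196851°, λ=-51.60222784°, h=1397.6294 m

start: φ=27.943426°, λ=-51.600053°, h=1237.478 m
→ ECEF (a=6378137.000, f=1/298.257222101): X=3503116.4082, Y=-4419841.3219, Z=2971548.0898
→ Helmert 7p (PV): X=3503083.5317, Y=-4420144.4990, Z=2971480.4187
→ geod (Bowring, a=6378137.000): φ=27.94196851°, λ=-51.60222784°, h=1397.6294 m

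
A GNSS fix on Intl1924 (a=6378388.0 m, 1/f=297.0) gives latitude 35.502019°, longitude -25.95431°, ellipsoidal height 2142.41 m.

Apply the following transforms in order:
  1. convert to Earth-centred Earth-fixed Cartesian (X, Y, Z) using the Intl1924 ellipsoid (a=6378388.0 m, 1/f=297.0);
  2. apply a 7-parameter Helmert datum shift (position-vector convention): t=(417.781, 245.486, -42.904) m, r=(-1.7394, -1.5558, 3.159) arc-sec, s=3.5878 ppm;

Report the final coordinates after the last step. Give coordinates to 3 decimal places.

X=4676215.951 m, Y=-2275573.670 m, Z=3684676.940 m

start: φ=35.502019°, λ=-25.954310°, h=2142.410 m
→ ECEF (a=6378388.000, f=1/297.0): X=4675774.3299, Y=-2275913.6735, Z=3684652.1638
→ Helmert 7p (PV): X=4676215.9506, Y=-2275573.6698, Z=3684676.9403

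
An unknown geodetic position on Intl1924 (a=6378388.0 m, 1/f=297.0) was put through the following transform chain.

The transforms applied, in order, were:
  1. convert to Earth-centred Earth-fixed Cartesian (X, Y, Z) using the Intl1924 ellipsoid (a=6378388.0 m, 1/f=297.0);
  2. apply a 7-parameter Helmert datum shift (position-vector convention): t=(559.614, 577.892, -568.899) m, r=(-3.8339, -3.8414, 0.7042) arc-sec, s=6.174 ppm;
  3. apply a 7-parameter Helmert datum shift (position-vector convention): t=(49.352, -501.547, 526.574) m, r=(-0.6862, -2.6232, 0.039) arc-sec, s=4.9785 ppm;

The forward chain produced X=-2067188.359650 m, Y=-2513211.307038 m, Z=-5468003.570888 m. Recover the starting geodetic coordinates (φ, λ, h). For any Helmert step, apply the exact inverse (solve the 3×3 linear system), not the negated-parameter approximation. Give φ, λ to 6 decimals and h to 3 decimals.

start: X=-2067188.3597, Y=-2513211.3070, Z=-5468003.5709 m
→ Helmert⁻¹: X=-2067297.4412, Y=-2512678.6672, Z=-5468484.9880
→ Helmert⁻¹: X=-2067954.7003, Y=-2513132.3492, Z=-5467890.5297
→ geod (Bowring, a=6378388.000): φ=-59.40777700°, λ=-129.44957900°, h=673.8260 m

φ=-59.407777°, λ=-129.449579°, h=673.826 m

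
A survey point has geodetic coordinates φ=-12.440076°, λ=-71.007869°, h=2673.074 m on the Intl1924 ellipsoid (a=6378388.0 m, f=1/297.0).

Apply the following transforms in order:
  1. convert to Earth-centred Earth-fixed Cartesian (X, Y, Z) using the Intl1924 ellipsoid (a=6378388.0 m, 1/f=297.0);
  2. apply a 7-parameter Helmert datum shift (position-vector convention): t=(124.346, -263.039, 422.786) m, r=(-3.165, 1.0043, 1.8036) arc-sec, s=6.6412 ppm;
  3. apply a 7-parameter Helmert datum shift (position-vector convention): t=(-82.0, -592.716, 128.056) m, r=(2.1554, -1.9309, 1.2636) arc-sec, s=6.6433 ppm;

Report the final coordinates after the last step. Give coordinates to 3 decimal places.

start: φ=-12.440076°, λ=-71.007869°, h=2673.074 m
→ ECEF (a=6378388.000, f=1/297.0): X=2028202.1643, Y=-5892955.8302, Z=-1365573.9038
→ Helmert 7p (PV): X=2028384.8600, Y=-5893261.2245, Z=-1365079.6380
→ Helmert 7p (PV): X=2028365.2171, Y=-5893866.4003, Z=-1365003.2454

X=2028365.217 m, Y=-5893866.400 m, Z=-1365003.245 m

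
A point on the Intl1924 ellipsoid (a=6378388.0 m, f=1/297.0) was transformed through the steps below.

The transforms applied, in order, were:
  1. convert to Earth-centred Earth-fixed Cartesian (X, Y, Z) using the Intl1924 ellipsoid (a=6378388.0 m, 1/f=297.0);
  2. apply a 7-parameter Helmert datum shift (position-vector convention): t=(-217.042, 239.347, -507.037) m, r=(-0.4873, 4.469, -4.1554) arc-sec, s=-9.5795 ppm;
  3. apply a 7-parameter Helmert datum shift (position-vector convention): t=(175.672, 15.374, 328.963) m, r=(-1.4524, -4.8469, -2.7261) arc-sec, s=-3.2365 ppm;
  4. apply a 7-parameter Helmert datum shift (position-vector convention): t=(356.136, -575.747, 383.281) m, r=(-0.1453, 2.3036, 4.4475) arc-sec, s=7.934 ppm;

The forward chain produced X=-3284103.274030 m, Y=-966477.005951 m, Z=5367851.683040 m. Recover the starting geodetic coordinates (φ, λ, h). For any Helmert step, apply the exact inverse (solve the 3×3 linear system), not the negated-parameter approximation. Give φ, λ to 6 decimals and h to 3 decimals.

φ=57.643796°, λ=-163.606730°, h=3443.940 m

start: X=-3284103.2740, Y=-966477.0060, Z=5367851.6830 m
→ Helmert⁻¹: X=-3284514.1205, Y=-965826.5555, Z=5367388.4545
→ Helmert⁻¹: X=-3284561.5377, Y=-965926.2583, Z=5367147.2426
→ Helmert⁻¹: X=-3284472.7891, Y=-966253.7106, Z=5367632.2543
→ geod (Bowring, a=6378388.000): φ=57.64379600°, λ=-163.60673000°, h=3443.9400 m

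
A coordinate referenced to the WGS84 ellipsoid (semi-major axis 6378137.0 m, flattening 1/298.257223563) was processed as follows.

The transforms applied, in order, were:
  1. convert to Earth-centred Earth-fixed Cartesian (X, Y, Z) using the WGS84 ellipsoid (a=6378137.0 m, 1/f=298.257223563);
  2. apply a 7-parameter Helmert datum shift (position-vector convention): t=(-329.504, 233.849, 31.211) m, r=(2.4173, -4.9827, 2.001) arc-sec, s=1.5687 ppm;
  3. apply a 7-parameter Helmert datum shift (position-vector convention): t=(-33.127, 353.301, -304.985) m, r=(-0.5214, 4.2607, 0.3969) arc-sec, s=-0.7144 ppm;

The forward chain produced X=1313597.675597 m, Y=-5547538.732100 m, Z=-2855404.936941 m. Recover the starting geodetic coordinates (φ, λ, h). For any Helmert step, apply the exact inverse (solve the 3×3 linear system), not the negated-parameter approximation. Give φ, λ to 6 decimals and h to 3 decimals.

φ=-26.753734°, λ=-76.676973°, h=2678.837 m

start: X=1313597.6756, Y=-5547538.7321, Z=-2855404.9369 m
→ Helmert⁻¹: X=1313680.0417, Y=-5547891.3072, Z=-2855088.8797
→ Helmert⁻¹: X=1313884.6913, Y=-5548162.6589, Z=-2855082.3300
→ geod (Bowring, a=6378137.000): φ=-26.75373400°, λ=-76.67697300°, h=2678.8370 m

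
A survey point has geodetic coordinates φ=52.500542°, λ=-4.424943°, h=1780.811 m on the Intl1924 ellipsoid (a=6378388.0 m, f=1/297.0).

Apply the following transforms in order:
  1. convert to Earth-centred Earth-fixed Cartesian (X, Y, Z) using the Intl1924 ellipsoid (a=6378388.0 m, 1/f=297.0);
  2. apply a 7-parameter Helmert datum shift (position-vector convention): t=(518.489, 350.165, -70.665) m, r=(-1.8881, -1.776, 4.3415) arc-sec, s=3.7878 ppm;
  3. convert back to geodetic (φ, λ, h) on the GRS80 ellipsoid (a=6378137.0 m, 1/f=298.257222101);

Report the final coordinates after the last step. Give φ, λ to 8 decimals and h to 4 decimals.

φ=52.49640072°, λ=-4.41738210°, h=2240.9019 m

start: φ=52.500542°, λ=-4.424943°, h=1780.811 m
→ ECEF (a=6378388.000, f=1/297.0): X=3880592.2760, Y=-300294.7288, Z=5038413.9160
→ Helmert 7p (PV): X=3881088.4022, Y=-299817.9008, Z=5038398.4975
→ geod (Bowring, a=6378137.000): φ=52.49640072°, λ=-4.41738210°, h=2240.9019 m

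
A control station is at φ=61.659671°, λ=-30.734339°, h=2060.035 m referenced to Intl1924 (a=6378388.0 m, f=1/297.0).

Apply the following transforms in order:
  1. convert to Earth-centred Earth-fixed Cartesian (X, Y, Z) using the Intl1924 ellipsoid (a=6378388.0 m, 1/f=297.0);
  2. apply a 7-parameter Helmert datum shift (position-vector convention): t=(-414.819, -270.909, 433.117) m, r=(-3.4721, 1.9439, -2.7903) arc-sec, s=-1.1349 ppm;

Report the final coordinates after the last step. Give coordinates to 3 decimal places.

X=2609852.499 m, Y=-1552173.230 m, Z=5592973.910 m

start: φ=61.659671°, λ=-30.734339°, h=2060.035 m
→ ECEF (a=6378388.000, f=1/297.0): X=2610238.5695, Y=-1551962.9116, Z=5592545.6147
→ Helmert 7p (PV): X=2609852.4993, Y=-1552173.2295, Z=5592973.9096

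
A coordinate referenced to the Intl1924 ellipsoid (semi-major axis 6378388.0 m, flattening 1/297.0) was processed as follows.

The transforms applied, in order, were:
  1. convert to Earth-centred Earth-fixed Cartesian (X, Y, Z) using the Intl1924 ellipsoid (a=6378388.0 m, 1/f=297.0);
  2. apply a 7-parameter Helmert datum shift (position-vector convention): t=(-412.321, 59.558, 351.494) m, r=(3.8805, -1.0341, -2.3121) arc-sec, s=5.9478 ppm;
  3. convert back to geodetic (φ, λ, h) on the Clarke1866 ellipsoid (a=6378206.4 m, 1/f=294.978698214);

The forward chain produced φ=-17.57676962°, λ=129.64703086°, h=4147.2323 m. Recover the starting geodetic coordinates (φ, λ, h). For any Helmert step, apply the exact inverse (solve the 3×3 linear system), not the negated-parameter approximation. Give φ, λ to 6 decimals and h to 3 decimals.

φ=-17.580529°, λ=129.645328°, h=3726.141 m

start: φ=-17.576770°, λ=129.647031°, h=4147.232 m
→ ECEF (a=6378206.400, f=1/294.978698214): X=-3883375.7835, Y=4686357.3556, Z=-1914918.3469
→ Helmert⁻¹: X=-3883002.4992, Y=4686190.3651, Z=-1915327.1443
→ geod (Bowring, a=6378388.000): φ=-17.58052900°, λ=129.64532800°, h=3726.1410 m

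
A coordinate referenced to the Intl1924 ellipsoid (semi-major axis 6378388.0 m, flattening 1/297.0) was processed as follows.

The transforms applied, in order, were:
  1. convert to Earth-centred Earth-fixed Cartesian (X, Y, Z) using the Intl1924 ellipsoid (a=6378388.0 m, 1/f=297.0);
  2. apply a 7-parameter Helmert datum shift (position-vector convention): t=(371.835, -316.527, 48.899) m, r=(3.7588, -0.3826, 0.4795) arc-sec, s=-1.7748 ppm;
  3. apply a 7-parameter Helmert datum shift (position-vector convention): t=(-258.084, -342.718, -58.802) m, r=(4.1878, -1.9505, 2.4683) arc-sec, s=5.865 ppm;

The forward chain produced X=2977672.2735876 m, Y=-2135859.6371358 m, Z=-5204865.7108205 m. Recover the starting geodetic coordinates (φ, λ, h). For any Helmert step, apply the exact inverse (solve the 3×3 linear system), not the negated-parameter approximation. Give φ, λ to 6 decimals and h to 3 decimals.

start: X=2977672.2736, Y=-2135859.6371, Z=-5204865.7108 m
→ Helmert⁻¹: X=2977838.1179, Y=-2135645.7016, Z=-5204761.1820
→ Helmert⁻¹: X=2977456.9487, Y=-2135434.7337, Z=-5204785.9270
→ geod (Bowring, a=6378388.000): φ=-55.03694100°, λ=-35.64812400°, h=1145.1480 m

φ=-55.036941°, λ=-35.648124°, h=1145.148 m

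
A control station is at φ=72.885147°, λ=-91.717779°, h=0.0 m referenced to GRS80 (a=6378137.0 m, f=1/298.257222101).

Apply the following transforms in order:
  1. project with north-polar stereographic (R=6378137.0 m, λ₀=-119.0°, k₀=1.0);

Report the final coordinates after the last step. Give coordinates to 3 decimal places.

E=879853.460 m, N=-1705983.506 m

start: φ=72.885147°, λ=-91.717779°, h=0.000 m
→ stereo (R=6378137.0, λ₀=-119.0°): E=879853.4600, N=-1705983.5060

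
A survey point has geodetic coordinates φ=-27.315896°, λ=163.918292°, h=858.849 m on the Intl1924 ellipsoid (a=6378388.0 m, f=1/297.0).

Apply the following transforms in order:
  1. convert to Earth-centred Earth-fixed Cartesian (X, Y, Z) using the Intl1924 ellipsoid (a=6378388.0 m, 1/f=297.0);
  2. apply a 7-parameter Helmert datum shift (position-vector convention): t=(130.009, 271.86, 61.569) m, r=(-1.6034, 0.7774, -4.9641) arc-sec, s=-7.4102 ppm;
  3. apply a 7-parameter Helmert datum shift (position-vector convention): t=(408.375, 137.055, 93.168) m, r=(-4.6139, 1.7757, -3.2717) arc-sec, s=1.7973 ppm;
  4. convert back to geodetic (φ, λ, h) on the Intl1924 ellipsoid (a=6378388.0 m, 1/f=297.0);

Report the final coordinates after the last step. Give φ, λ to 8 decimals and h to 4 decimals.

start: φ=-27.315896°, λ=163.918292°, h=858.849 m
→ ECEF (a=6378388.000, f=1/297.0): X=-5449957.1401, Y=1571164.5890, Z=-2909794.0990
→ Helmert 7p (PV): X=-5449759.9002, Y=1571533.3484, Z=-2909702.6408
→ Helmert 7p (PV): X=-5449361.4421, Y=1571694.5835, Z=-2909602.9396
→ geod (Bowring, a=6378388.000): φ=-27.31612550°, λ=163.91148026°, h=393.0439 m

φ=-27.31612550°, λ=163.91148026°, h=393.0439 m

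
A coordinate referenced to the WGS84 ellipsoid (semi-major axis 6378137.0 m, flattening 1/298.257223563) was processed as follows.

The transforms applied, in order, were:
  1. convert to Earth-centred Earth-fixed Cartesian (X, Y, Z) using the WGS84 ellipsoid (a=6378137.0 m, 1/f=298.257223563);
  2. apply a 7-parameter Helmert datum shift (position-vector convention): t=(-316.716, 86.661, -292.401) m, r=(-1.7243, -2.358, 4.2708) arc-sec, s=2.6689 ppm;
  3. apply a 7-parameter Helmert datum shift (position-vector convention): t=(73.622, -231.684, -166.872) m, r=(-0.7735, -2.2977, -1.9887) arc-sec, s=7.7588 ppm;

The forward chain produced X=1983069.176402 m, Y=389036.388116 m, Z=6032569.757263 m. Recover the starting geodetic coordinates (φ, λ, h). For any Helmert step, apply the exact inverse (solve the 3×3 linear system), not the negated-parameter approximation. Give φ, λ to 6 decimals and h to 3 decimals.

start: X=1983069.1764, Y=389036.3881, Z=6032569.7573 m
→ Helmert⁻¹: X=1983043.6171, Y=389261.5487, Z=6032669.1923
→ Helmert⁻¹: X=1983432.0637, Y=389082.3481, Z=6032926.0702
→ geod (Bowring, a=6378137.000): φ=71.59295800°, λ=11.09856600°, h=3613.3270 m

φ=71.592958°, λ=11.098566°, h=3613.327 m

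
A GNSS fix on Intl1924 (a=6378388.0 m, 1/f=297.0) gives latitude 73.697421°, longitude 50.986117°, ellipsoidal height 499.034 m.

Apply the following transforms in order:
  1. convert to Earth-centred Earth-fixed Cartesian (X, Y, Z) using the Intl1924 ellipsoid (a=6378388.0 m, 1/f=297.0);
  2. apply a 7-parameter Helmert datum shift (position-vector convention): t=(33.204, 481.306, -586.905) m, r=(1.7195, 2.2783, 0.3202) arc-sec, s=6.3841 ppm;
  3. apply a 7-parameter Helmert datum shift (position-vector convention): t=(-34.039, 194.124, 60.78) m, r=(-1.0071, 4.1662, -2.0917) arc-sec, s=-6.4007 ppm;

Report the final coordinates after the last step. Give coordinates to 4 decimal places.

start: φ=73.697421°, λ=50.986117°, h=499.034 m
→ ECEF (a=6378388.000, f=1/297.0): X=1130715.2119, Y=1395625.4233, Z=6100170.0575
→ Helmert 7p (PV): X=1130820.8479, Y=1396066.5408, Z=6099621.2417
→ Helmert 7p (PV): X=1130916.9293, Y=1396270.0431, Z=6099613.3230

X=1130916.9293 m, Y=1396270.0431 m, Z=6099613.3230 m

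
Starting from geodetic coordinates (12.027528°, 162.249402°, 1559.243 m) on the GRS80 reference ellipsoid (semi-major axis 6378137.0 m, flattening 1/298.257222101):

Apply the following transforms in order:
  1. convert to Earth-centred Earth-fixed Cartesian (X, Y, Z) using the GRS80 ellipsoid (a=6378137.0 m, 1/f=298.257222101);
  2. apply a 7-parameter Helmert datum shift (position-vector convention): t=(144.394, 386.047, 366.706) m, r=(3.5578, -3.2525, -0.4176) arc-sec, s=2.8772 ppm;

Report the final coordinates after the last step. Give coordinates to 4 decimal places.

X=-5943346.7145 m, Y=1902964.7585 m, Z=1321015.5678 m

start: φ=12.027528°, λ=162.249402°, h=1559.243 m
→ ECEF (a=6378137.000, f=1/298.257222101): X=-5943457.0342, Y=1902583.9848, Z=1320705.9647
→ Helmert 7p (PV): X=-5943346.7145, Y=1902964.7585, Z=1321015.5678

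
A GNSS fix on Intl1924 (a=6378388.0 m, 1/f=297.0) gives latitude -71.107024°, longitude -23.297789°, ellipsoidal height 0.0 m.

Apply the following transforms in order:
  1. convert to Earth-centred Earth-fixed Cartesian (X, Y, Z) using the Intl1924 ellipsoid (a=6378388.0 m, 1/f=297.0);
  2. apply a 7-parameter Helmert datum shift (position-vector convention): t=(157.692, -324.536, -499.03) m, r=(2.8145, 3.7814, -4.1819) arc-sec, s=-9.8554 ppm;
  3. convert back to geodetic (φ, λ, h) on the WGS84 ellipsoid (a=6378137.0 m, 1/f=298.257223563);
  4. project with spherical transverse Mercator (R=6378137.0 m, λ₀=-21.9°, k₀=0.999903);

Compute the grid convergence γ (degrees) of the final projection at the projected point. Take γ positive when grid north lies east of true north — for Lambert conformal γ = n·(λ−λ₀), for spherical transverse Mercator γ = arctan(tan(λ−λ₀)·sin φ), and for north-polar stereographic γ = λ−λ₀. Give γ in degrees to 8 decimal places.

start: φ=-71.107024°, λ=-23.297789°, h=0.000 m
→ ECEF (a=6378388.000, f=1/297.0): X=1902661.0397, Y=-819328.2613, Z=-6012300.8445
→ Helmert 7p (PV): X=1902673.1481, Y=-819601.2599, Z=-6012786.6812
→ geod (Bowring, a=6378137.000): φ=-71.10692086°, λ=-23.30459111°, h=667.4705 m
→ into tm (λ₀=-21.9°): φ=-71.10692086°, λ−λ₀=-1.40459111°
convergence γ = 1.32894594°

1.32894594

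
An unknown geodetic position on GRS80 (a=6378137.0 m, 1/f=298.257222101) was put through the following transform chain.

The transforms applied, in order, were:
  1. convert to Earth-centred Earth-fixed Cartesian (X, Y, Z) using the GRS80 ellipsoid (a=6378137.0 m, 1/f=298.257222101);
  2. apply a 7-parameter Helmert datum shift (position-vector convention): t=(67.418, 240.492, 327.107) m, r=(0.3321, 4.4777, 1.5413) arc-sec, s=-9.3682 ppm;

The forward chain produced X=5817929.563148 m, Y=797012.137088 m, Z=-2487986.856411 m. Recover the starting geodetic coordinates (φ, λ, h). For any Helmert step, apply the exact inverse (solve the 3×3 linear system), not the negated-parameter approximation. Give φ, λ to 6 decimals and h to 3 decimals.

start: X=5817929.5631, Y=797012.1371, Z=-2487986.8564 m
→ Helmert⁻¹: X=5817976.6174, Y=796731.6288, Z=-2488212.2579
→ geod (Bowring, a=6378137.000): φ=-23.10194700°, λ=7.79775700°, h=2814.3790 m

φ=-23.101947°, λ=7.797757°, h=2814.379 m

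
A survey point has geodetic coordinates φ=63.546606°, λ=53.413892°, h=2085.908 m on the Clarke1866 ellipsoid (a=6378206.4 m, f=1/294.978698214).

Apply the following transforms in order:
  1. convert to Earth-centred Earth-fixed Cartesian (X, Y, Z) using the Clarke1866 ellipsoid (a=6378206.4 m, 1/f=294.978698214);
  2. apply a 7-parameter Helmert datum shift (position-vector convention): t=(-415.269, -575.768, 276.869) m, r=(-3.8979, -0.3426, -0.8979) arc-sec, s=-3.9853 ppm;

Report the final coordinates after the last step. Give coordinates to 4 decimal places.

X=1698244.3474 m, Y=2287929.7343 m, Z=5689267.5552 m

start: φ=63.546606°, λ=53.413892°, h=2085.908 m
→ ECEF (a=6378206.400, f=1/294.978698214): X=1698665.8737, Y=2288414.5081, Z=5689053.7826
→ Helmert 7p (PV): X=1698244.3474, Y=2287929.7343, Z=5689267.5552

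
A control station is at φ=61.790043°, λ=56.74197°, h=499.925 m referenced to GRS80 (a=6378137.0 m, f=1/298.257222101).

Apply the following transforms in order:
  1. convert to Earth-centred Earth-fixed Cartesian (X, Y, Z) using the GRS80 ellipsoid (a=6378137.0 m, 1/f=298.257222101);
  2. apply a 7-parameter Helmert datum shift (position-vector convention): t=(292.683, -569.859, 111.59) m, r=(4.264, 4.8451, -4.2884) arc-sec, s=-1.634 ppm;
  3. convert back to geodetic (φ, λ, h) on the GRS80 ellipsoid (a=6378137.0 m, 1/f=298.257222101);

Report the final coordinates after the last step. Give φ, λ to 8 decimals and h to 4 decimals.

φ=61.79326583°, λ=56.72692860°, h=438.6232 m

start: φ=61.790043°, λ=56.741970°, h=499.925 m
→ ECEF (a=6378137.000, f=1/298.257222101): X=1657885.3238, Y=2527922.6261, Z=5597933.0545
→ Helmert 7p (PV): X=1658359.3488, Y=2527198.4450, Z=5598048.8126
→ geod (Bowring, a=6378137.000): φ=61.79326583°, λ=56.72692860°, h=438.6232 m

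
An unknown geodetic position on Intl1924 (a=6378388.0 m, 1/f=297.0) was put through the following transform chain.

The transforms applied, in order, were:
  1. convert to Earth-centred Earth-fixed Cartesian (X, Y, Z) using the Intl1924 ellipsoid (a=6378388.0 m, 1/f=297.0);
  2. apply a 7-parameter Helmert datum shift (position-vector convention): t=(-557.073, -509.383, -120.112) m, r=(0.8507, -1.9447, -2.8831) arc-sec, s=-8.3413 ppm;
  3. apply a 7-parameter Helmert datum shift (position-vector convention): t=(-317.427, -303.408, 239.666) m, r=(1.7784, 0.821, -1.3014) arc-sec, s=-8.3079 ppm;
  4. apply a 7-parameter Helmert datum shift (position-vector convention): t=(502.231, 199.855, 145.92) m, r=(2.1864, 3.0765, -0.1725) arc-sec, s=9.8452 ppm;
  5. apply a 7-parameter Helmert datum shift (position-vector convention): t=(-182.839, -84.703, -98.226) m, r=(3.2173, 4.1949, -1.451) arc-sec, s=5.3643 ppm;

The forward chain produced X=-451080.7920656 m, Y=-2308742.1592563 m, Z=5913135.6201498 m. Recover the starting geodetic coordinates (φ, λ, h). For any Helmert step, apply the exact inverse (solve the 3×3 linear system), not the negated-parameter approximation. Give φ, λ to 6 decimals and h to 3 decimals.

φ=68.446311°, λ=-101.048814°, h=3607.264 m

start: X=-451080.7921, Y=-2308742.1593, Z=5913135.6201 m
→ Helmert⁻¹: X=-450999.5544, Y=-2308556.0106, Z=5913228.9624
→ Helmert⁻¹: X=-451583.6044, Y=-2308670.8353, Z=5913042.5638
→ Helmert⁻¹: X=-451278.8974, Y=-2308338.4721, Z=5912870.1273
→ Helmert⁻¹: X=-450637.5767, Y=-2307830.2511, Z=5913053.3287
→ geod (Bowring, a=6378388.000): φ=68.44631100°, λ=-101.04881400°, h=3607.2640 m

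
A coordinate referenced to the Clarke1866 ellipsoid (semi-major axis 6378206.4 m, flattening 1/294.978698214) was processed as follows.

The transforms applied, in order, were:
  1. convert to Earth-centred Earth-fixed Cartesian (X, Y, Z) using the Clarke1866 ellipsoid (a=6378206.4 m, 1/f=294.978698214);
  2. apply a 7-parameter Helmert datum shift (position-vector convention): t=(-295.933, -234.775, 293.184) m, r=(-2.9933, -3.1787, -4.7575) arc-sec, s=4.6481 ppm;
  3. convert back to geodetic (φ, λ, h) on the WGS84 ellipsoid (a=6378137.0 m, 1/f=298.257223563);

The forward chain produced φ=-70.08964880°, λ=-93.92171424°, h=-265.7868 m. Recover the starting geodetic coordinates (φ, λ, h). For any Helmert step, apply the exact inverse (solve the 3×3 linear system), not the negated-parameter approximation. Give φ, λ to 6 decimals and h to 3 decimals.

start: φ=-70.089649°, λ=-93.921714°, h=-265.787 m
→ ECEF (a=6378137.000, f=1/298.257223563): X=-148990.6414, Y=-2173335.2120, Z=-5974203.4517
→ Helmert⁻¹: X=-148735.9684, Y=-2173007.0654, Z=-5974498.1081
→ geod (Bowring, a=6378206.400): φ=-70.09482300°, λ=-93.91562100°, h=34.7070 m

φ=-70.094823°, λ=-93.915621°, h=34.707 m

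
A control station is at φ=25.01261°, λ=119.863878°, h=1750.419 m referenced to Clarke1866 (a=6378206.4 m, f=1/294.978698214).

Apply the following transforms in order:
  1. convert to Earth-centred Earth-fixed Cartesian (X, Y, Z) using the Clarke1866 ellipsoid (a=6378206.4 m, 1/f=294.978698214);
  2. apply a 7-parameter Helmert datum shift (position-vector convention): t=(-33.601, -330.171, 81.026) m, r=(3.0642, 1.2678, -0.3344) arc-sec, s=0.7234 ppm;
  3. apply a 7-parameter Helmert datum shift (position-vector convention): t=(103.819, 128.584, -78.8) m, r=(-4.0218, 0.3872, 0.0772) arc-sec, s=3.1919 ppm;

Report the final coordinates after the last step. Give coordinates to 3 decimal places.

X=-2880558.008 m, Y=5016745.344 m, Z=2680939.579 m

start: φ=25.012610°, λ=119.863878°, h=1750.419 m
→ ECEF (a=6378206.400, f=1/294.978698214): X=-2880644.7144, Y=5016911.2477, Z=2680927.0265
→ Helmert 7p (PV): X=-2880655.7875, Y=5016549.5491, Z=2681102.2273
→ Helmert 7p (PV): X=-2880558.0079, Y=5016745.3442, Z=2680939.5785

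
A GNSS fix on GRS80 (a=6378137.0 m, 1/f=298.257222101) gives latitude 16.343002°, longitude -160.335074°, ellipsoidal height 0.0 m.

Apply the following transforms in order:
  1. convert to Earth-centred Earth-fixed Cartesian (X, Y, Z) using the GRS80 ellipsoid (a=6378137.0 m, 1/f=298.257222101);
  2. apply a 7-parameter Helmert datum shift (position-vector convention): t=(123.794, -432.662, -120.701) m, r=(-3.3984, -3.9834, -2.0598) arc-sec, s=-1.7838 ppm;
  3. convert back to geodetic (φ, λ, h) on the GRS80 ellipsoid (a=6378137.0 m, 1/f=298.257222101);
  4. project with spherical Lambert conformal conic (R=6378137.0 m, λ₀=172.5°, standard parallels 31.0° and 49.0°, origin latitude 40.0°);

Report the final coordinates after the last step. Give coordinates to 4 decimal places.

start: φ=16.343002°, λ=-160.335074°, h=0.000 m
→ ECEF (a=6378137.000, f=1/298.257222101): X=-5764989.2520, Y=-2060184.3573, Z=1783182.8492
→ Helmert 7p (PV): X=-5764910.1847, Y=-2060526.3947, Z=1782981.5771
→ geod (Bowring, a=6378137.000): φ=16.34115331°, λ=-160.33181060°, h=-17.6187 m
→ lcc (R=6378137.0, λ₀=172.5°): E=3058446.5430, N=-2202553.1225

E=3058446.5430 m, N=-2202553.1225 m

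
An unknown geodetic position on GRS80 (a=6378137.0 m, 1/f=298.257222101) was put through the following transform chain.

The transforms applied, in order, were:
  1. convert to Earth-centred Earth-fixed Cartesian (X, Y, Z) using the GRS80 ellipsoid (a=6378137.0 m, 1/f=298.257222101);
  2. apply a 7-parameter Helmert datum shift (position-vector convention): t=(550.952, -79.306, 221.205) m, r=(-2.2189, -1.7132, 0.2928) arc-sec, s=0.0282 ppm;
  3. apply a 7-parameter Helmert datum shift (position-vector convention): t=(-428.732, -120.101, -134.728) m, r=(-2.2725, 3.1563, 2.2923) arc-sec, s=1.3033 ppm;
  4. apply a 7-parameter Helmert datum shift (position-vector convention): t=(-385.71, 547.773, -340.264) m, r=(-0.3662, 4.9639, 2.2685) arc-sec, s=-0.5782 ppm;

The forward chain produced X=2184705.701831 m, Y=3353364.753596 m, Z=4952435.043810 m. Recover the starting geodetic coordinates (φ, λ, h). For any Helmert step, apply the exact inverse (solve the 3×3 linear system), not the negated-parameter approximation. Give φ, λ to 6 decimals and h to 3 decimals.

φ=51.249524°, λ=56.909596°, h=2390.879 m

start: X=2184705.7018, Y=3353364.7536, Z=4952435.0438 m
→ Helmert⁻¹: X=2185010.3559, Y=3352786.0953, Z=4952836.7077
→ Helmert⁻¹: X=2185397.7086, Y=3352822.9697, Z=4953035.3612
→ Helmert⁻¹: X=2184892.5918, Y=3352845.7994, Z=4952831.9376
→ geod (Bowring, a=6378137.000): φ=51.24952400°, λ=56.90959600°, h=2390.8790 m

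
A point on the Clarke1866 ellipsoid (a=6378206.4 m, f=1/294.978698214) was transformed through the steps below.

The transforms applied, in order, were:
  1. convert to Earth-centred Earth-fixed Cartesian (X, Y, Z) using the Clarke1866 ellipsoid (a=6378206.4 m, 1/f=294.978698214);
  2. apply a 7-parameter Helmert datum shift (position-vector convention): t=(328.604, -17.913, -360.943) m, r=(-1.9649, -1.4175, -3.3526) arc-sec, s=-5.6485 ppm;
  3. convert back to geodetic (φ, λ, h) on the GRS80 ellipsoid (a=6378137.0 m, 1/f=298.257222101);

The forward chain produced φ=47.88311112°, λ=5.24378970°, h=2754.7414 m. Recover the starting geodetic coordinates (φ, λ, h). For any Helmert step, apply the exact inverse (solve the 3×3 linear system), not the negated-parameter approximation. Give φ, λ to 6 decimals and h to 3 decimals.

start: φ=47.883111°, λ=5.243790°, h=2754.741 m
→ ECEF (a=6378137.000, f=1/298.257222101): X=4269272.1881, Y=391824.3550, Z=4710213.3482
→ Helmert⁻¹: X=4268993.7001, Y=391868.9955, Z=4710575.2945
→ geod (Bowring, a=6378206.400): φ=47.88924400°, λ=5.24472400°, h=2901.3230 m

φ=47.889244°, λ=5.244724°, h=2901.323 m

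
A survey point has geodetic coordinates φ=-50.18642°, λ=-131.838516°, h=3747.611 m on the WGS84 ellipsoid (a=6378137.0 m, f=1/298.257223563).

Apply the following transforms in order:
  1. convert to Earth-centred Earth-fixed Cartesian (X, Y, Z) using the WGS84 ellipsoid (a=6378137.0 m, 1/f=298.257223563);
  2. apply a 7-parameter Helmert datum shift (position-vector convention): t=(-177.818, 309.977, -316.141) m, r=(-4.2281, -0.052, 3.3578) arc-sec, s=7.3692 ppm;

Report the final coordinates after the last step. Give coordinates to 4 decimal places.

start: φ=-50.186420°, λ=-131.838516°, h=3747.611 m
→ ECEF (a=6378137.000, f=1/298.257223563): X=-2731073.4595, Y=-3050410.0764, Z=-4878970.4554
→ Helmert 7p (PV): X=-2731220.5151, Y=-3050267.0500, Z=-4879260.7100

X=-2731220.5151 m, Y=-3050267.0500 m, Z=-4879260.7100 m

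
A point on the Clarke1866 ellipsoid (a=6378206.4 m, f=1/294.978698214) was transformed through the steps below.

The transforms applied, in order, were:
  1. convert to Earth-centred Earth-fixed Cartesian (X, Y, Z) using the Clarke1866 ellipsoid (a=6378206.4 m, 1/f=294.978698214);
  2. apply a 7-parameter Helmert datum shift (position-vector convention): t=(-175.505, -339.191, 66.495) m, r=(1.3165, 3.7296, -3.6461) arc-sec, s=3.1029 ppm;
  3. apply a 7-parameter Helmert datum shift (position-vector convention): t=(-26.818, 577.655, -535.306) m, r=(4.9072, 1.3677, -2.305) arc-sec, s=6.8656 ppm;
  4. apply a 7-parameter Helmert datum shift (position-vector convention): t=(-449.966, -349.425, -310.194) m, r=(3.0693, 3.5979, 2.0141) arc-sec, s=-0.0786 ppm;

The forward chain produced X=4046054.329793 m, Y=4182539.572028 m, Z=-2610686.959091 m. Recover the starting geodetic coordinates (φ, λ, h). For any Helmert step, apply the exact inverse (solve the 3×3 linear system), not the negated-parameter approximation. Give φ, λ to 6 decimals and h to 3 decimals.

φ=-24.299609°, λ=45.945915°, h=3612.139 m

start: X=4046054.3298, Y=4182539.5720, Z=-2610686.9591 m
→ Helmert⁻¹: X=4046590.9904, Y=4182810.9690, Z=-2610368.6270
→ Helmert⁻¹: X=4046560.5960, Y=4182187.7296, Z=-2609888.0686
→ Helmert⁻¹: X=4046696.8012, Y=4182568.8174, Z=-2609899.9899
→ geod (Bowring, a=6378206.400): φ=-24.29960900°, λ=45.94591500°, h=3612.1390 m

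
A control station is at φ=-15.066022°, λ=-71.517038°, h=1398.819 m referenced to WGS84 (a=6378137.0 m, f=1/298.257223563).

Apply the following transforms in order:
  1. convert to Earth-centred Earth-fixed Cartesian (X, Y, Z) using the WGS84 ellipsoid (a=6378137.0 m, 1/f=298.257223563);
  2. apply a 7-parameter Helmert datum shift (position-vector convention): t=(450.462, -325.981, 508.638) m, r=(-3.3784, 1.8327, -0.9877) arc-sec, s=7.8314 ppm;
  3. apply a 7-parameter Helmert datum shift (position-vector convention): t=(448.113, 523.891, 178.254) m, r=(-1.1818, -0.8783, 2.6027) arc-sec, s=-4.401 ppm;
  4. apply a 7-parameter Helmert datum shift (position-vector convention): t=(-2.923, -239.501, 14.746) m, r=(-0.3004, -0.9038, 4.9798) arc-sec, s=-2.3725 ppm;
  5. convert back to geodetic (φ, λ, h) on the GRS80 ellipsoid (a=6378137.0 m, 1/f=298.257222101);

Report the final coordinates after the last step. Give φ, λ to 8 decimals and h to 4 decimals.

φ=-15.05785712°, λ=-71.50754841°, h=1535.3326 m

start: φ=-15.066022°, λ=-71.517038°, h=1398.819 m
→ ECEF (a=6378137.000, f=1/298.257223563): X=1953380.9710, Y=-5843814.8587, Z=-1647518.9953
→ Helmert 7p (PV): X=1953804.1087, Y=-5844222.9436, Z=-1646944.8997
→ Helmert 7p (PV): X=1954324.3794, Y=-5843658.1149, Z=-1646717.5935
→ Helmert 7p (PV): X=1954465.1169, Y=-5843838.9674, Z=-1646681.8668
→ geod (Bowring, a=6378137.000): φ=-15.05785712°, λ=-71.50754841°, h=1535.3326 m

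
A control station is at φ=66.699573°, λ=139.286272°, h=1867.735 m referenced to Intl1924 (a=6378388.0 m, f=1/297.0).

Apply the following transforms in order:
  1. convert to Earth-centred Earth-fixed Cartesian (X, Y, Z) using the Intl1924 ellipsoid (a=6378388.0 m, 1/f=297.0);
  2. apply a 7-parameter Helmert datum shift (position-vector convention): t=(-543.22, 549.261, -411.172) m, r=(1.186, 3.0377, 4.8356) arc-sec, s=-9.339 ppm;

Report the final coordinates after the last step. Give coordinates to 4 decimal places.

start: φ=66.699573°, λ=139.286272°, h=1867.735 m
→ ECEF (a=6378388.000, f=1/297.0): X=-1918373.8406, Y=1650861.6778, Z=5837090.5488
→ Helmert 7p (PV): X=-1918851.8836, Y=1651316.9858, Z=5836662.6084

X=-1918851.8836 m, Y=1651316.9858 m, Z=5836662.6084 m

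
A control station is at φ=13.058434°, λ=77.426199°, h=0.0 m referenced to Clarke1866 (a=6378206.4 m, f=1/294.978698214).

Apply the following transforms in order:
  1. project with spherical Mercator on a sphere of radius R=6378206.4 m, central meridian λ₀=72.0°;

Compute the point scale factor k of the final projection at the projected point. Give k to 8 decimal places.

start: φ=13.058434°, λ=77.426199°, h=0.000 m
→ into merc (λ₀=72.0°): φ=13.05843400°, λ−λ₀=5.42619900°
scale k = 1.02654635

1.02654635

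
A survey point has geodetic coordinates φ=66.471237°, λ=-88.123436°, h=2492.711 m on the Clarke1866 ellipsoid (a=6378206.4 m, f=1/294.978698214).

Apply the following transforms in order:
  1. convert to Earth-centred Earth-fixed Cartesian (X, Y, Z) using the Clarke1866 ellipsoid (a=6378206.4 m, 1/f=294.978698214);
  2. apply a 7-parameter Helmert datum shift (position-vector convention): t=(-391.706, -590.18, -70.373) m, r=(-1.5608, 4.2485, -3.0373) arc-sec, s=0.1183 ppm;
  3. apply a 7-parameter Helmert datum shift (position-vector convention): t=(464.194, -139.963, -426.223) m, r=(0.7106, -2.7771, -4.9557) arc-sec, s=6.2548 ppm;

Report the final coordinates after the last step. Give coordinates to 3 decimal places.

X=83666.557 m, Y=-2553865.690 m, Z=5826769.719 m

start: φ=66.471237°, λ=-88.123436°, h=2492.711 m
→ ECEF (a=6378206.400, f=1/294.978698214): X=83650.9191, Y=-2553140.0569, Z=5827219.2570
→ Helmert 7p (PV): X=83341.6524, Y=-2553687.6764, Z=5827167.1699
→ Helmert 7p (PV): X=83666.5565, Y=-2553865.6897, Z=5826769.7190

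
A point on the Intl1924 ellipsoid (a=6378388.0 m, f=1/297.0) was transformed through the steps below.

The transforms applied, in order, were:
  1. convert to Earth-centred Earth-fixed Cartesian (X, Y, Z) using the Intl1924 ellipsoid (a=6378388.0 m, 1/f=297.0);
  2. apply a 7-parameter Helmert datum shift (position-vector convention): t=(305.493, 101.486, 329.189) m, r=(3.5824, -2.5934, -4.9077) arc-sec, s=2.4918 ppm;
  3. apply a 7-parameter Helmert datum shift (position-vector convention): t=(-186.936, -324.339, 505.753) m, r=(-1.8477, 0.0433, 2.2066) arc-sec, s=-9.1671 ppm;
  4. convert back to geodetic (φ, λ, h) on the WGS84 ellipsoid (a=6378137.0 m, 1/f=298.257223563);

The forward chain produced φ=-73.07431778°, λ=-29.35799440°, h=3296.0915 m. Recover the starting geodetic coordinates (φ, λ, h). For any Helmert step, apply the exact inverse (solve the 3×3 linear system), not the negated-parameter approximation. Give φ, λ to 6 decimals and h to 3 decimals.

start: φ=-73.074318°, λ=-29.357994°, h=3296.091 m
→ ECEF (a=6378137.000, f=1/298.257223563): X=1624219.0785, Y=-913632.2198, Z=-6082815.1891
→ Helmert⁻¹: X=1624412.4126, Y=-913279.1367, Z=-6083384.5491
→ Helmert⁻¹: X=1624048.1151, Y=-913445.3670, Z=-6083703.1335
→ geod (Bowring, a=6378388.000): φ=-73.07915100°, λ=-29.35556400°, h=3908.1460 m

φ=-73.079151°, λ=-29.355564°, h=3908.146 m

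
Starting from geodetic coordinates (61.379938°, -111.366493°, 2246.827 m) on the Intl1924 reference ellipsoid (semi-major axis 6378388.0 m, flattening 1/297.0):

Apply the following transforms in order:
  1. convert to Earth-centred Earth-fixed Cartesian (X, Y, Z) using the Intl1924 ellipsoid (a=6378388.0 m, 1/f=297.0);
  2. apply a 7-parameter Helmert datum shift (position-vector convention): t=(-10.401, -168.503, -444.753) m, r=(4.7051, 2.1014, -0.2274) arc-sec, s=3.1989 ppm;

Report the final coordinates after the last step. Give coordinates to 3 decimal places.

X=-1116370.295 m, Y=-2853957.460 m, Z=5577358.613 m

start: φ=61.379938°, λ=-111.366493°, h=2246.827 m
→ ECEF (a=6378388.000, f=1/297.0): X=-1116410.0034, Y=-2853653.8234, Z=5577839.2440
→ Helmert 7p (PV): X=-1116370.2952, Y=-2853957.4604, Z=5577358.6131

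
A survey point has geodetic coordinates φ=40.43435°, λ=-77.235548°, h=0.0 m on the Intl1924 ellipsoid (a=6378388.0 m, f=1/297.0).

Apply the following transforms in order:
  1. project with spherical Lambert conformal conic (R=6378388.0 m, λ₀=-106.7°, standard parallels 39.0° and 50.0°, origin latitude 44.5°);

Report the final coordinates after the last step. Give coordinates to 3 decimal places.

start: φ=40.434350°, λ=-77.235548°, h=0.000 m
→ lcc (R=6378388.0, λ₀=-106.7°): E=2437767.0838, N=-6055.1139

E=2437767.084 m, N=-6055.114 m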